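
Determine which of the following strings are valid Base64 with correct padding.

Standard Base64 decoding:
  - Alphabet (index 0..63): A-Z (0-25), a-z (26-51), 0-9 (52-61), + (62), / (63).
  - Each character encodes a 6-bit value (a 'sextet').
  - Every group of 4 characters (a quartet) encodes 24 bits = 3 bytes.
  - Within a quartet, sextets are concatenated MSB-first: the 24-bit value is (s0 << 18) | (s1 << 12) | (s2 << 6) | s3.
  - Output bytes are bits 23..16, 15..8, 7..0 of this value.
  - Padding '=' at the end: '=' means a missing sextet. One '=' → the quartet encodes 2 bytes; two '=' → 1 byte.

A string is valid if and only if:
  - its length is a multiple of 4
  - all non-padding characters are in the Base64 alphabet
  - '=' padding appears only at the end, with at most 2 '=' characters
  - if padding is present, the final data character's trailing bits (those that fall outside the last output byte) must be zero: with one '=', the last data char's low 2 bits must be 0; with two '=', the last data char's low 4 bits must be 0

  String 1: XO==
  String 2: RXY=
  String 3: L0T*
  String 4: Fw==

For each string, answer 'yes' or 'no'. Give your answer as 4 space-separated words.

Answer: no yes no yes

Derivation:
String 1: 'XO==' → invalid (bad trailing bits)
String 2: 'RXY=' → valid
String 3: 'L0T*' → invalid (bad char(s): ['*'])
String 4: 'Fw==' → valid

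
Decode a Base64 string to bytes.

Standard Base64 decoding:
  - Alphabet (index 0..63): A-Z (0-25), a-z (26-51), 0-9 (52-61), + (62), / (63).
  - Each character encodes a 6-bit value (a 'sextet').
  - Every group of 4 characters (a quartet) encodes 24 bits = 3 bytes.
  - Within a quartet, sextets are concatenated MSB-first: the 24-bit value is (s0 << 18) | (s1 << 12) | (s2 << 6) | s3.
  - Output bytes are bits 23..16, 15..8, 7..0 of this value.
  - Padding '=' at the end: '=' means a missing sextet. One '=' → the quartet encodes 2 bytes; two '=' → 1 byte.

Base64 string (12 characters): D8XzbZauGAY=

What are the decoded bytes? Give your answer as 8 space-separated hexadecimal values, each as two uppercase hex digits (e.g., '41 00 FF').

After char 0 ('D'=3): chars_in_quartet=1 acc=0x3 bytes_emitted=0
After char 1 ('8'=60): chars_in_quartet=2 acc=0xFC bytes_emitted=0
After char 2 ('X'=23): chars_in_quartet=3 acc=0x3F17 bytes_emitted=0
After char 3 ('z'=51): chars_in_quartet=4 acc=0xFC5F3 -> emit 0F C5 F3, reset; bytes_emitted=3
After char 4 ('b'=27): chars_in_quartet=1 acc=0x1B bytes_emitted=3
After char 5 ('Z'=25): chars_in_quartet=2 acc=0x6D9 bytes_emitted=3
After char 6 ('a'=26): chars_in_quartet=3 acc=0x1B65A bytes_emitted=3
After char 7 ('u'=46): chars_in_quartet=4 acc=0x6D96AE -> emit 6D 96 AE, reset; bytes_emitted=6
After char 8 ('G'=6): chars_in_quartet=1 acc=0x6 bytes_emitted=6
After char 9 ('A'=0): chars_in_quartet=2 acc=0x180 bytes_emitted=6
After char 10 ('Y'=24): chars_in_quartet=3 acc=0x6018 bytes_emitted=6
Padding '=': partial quartet acc=0x6018 -> emit 18 06; bytes_emitted=8

Answer: 0F C5 F3 6D 96 AE 18 06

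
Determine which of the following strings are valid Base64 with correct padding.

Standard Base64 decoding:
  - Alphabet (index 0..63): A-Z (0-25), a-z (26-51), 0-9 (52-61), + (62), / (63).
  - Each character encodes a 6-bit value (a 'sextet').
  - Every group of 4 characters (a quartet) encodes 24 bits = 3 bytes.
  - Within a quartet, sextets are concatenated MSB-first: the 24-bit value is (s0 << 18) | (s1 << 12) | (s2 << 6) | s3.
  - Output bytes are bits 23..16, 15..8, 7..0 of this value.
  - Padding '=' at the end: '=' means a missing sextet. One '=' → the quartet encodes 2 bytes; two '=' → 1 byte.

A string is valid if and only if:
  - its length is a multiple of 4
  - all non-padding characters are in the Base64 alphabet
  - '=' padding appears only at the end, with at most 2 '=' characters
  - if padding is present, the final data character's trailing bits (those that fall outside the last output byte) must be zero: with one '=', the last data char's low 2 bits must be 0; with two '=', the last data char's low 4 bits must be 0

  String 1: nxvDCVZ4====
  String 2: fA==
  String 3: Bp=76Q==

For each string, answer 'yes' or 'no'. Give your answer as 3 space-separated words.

String 1: 'nxvDCVZ4====' → invalid (4 pad chars (max 2))
String 2: 'fA==' → valid
String 3: 'Bp=76Q==' → invalid (bad char(s): ['=']; '=' in middle)

Answer: no yes no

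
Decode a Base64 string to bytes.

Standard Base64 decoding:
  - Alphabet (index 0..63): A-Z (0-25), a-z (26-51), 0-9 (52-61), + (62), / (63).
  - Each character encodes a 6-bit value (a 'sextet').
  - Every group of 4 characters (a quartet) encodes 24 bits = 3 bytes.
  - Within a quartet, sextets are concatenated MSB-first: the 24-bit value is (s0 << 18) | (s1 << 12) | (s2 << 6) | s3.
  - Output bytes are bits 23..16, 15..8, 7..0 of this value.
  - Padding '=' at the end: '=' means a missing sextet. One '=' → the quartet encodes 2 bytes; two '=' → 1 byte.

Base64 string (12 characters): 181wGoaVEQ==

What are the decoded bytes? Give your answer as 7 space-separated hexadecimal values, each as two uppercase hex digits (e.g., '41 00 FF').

Answer: D7 CD 70 1A 86 95 11

Derivation:
After char 0 ('1'=53): chars_in_quartet=1 acc=0x35 bytes_emitted=0
After char 1 ('8'=60): chars_in_quartet=2 acc=0xD7C bytes_emitted=0
After char 2 ('1'=53): chars_in_quartet=3 acc=0x35F35 bytes_emitted=0
After char 3 ('w'=48): chars_in_quartet=4 acc=0xD7CD70 -> emit D7 CD 70, reset; bytes_emitted=3
After char 4 ('G'=6): chars_in_quartet=1 acc=0x6 bytes_emitted=3
After char 5 ('o'=40): chars_in_quartet=2 acc=0x1A8 bytes_emitted=3
After char 6 ('a'=26): chars_in_quartet=3 acc=0x6A1A bytes_emitted=3
After char 7 ('V'=21): chars_in_quartet=4 acc=0x1A8695 -> emit 1A 86 95, reset; bytes_emitted=6
After char 8 ('E'=4): chars_in_quartet=1 acc=0x4 bytes_emitted=6
After char 9 ('Q'=16): chars_in_quartet=2 acc=0x110 bytes_emitted=6
Padding '==': partial quartet acc=0x110 -> emit 11; bytes_emitted=7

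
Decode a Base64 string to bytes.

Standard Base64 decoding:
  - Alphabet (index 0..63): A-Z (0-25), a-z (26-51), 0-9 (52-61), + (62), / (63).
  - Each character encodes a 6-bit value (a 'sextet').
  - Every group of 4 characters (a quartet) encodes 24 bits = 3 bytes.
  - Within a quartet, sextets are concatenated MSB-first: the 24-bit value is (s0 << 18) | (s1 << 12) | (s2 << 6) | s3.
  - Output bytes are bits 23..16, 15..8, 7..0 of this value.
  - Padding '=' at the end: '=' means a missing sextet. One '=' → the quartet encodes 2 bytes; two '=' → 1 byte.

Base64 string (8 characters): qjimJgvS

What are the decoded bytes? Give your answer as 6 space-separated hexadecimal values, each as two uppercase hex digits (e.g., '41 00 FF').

After char 0 ('q'=42): chars_in_quartet=1 acc=0x2A bytes_emitted=0
After char 1 ('j'=35): chars_in_quartet=2 acc=0xAA3 bytes_emitted=0
After char 2 ('i'=34): chars_in_quartet=3 acc=0x2A8E2 bytes_emitted=0
After char 3 ('m'=38): chars_in_quartet=4 acc=0xAA38A6 -> emit AA 38 A6, reset; bytes_emitted=3
After char 4 ('J'=9): chars_in_quartet=1 acc=0x9 bytes_emitted=3
After char 5 ('g'=32): chars_in_quartet=2 acc=0x260 bytes_emitted=3
After char 6 ('v'=47): chars_in_quartet=3 acc=0x982F bytes_emitted=3
After char 7 ('S'=18): chars_in_quartet=4 acc=0x260BD2 -> emit 26 0B D2, reset; bytes_emitted=6

Answer: AA 38 A6 26 0B D2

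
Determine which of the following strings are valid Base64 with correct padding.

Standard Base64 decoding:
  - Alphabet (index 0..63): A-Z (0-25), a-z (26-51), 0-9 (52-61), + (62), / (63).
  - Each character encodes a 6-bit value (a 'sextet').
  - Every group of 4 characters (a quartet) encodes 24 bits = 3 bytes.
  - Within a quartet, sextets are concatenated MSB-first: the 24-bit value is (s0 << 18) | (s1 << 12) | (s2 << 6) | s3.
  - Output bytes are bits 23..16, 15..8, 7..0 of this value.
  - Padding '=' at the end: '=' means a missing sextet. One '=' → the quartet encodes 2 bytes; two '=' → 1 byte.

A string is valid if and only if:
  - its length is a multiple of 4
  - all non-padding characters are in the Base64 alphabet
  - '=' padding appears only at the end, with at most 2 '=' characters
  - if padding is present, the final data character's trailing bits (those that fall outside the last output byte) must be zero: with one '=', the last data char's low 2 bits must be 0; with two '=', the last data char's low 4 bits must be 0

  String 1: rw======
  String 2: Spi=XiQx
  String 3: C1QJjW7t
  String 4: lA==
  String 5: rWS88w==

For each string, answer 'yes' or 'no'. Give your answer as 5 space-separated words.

String 1: 'rw======' → invalid (6 pad chars (max 2))
String 2: 'Spi=XiQx' → invalid (bad char(s): ['=']; '=' in middle)
String 3: 'C1QJjW7t' → valid
String 4: 'lA==' → valid
String 5: 'rWS88w==' → valid

Answer: no no yes yes yes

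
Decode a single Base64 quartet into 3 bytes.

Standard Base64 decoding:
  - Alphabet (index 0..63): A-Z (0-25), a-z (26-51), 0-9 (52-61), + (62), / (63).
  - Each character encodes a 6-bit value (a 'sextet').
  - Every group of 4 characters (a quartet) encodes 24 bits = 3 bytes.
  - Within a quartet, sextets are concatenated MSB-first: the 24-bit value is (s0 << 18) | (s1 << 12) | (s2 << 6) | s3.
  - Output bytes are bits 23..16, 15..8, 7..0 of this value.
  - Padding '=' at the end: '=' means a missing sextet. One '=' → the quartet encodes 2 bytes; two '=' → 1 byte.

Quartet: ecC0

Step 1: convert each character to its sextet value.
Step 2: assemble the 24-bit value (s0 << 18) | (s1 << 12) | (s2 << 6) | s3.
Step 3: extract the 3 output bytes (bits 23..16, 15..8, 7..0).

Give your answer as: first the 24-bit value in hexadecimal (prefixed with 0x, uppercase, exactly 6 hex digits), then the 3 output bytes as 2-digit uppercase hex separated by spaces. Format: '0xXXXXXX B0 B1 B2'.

Answer: 0x79C0B4 79 C0 B4

Derivation:
Sextets: e=30, c=28, C=2, 0=52
24-bit: (30<<18) | (28<<12) | (2<<6) | 52
      = 0x780000 | 0x01C000 | 0x000080 | 0x000034
      = 0x79C0B4
Bytes: (v>>16)&0xFF=79, (v>>8)&0xFF=C0, v&0xFF=B4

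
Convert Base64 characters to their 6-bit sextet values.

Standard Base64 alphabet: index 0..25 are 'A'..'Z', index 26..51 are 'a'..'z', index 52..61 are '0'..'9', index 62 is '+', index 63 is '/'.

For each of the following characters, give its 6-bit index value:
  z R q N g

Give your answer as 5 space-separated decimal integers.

'z': a..z range, 26 + ord('z') − ord('a') = 51
'R': A..Z range, ord('R') − ord('A') = 17
'q': a..z range, 26 + ord('q') − ord('a') = 42
'N': A..Z range, ord('N') − ord('A') = 13
'g': a..z range, 26 + ord('g') − ord('a') = 32

Answer: 51 17 42 13 32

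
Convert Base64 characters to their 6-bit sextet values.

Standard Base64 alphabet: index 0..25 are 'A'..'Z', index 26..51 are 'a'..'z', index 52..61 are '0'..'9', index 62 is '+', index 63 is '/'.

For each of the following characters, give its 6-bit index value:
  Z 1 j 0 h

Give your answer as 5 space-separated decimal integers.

Answer: 25 53 35 52 33

Derivation:
'Z': A..Z range, ord('Z') − ord('A') = 25
'1': 0..9 range, 52 + ord('1') − ord('0') = 53
'j': a..z range, 26 + ord('j') − ord('a') = 35
'0': 0..9 range, 52 + ord('0') − ord('0') = 52
'h': a..z range, 26 + ord('h') − ord('a') = 33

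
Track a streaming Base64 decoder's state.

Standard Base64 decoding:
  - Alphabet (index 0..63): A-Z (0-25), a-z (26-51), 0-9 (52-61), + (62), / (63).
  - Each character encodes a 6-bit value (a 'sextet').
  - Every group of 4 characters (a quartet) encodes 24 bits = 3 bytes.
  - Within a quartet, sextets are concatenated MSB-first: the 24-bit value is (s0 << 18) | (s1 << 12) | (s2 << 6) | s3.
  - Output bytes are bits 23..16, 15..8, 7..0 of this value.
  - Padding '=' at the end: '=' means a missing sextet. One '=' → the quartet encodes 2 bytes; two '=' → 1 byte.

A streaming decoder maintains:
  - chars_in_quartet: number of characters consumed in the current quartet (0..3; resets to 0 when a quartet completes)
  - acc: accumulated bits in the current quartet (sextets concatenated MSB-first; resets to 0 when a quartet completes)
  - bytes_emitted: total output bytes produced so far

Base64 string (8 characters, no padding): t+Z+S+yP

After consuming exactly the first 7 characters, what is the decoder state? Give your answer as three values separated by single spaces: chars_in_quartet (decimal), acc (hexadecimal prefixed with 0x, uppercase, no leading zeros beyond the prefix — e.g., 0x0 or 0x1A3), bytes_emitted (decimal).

Answer: 3 0x12FB2 3

Derivation:
After char 0 ('t'=45): chars_in_quartet=1 acc=0x2D bytes_emitted=0
After char 1 ('+'=62): chars_in_quartet=2 acc=0xB7E bytes_emitted=0
After char 2 ('Z'=25): chars_in_quartet=3 acc=0x2DF99 bytes_emitted=0
After char 3 ('+'=62): chars_in_quartet=4 acc=0xB7E67E -> emit B7 E6 7E, reset; bytes_emitted=3
After char 4 ('S'=18): chars_in_quartet=1 acc=0x12 bytes_emitted=3
After char 5 ('+'=62): chars_in_quartet=2 acc=0x4BE bytes_emitted=3
After char 6 ('y'=50): chars_in_quartet=3 acc=0x12FB2 bytes_emitted=3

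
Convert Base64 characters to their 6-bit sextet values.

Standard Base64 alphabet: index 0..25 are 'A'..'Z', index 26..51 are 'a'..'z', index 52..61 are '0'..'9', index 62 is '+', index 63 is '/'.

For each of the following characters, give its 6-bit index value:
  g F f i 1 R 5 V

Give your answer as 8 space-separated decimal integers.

'g': a..z range, 26 + ord('g') − ord('a') = 32
'F': A..Z range, ord('F') − ord('A') = 5
'f': a..z range, 26 + ord('f') − ord('a') = 31
'i': a..z range, 26 + ord('i') − ord('a') = 34
'1': 0..9 range, 52 + ord('1') − ord('0') = 53
'R': A..Z range, ord('R') − ord('A') = 17
'5': 0..9 range, 52 + ord('5') − ord('0') = 57
'V': A..Z range, ord('V') − ord('A') = 21

Answer: 32 5 31 34 53 17 57 21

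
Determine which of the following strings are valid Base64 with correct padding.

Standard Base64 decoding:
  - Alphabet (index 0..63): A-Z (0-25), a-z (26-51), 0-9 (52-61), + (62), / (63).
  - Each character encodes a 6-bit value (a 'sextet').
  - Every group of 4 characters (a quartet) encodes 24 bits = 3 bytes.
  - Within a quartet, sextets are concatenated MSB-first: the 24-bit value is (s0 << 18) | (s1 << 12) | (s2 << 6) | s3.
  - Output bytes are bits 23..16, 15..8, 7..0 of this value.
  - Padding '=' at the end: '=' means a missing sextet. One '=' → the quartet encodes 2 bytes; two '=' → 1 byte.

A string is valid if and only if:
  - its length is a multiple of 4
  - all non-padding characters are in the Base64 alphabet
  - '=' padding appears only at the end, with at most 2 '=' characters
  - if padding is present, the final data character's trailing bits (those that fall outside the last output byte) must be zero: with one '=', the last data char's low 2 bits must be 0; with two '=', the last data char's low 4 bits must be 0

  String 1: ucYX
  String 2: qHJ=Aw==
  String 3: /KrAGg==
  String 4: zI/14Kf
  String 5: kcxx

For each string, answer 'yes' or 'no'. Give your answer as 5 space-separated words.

Answer: yes no yes no yes

Derivation:
String 1: 'ucYX' → valid
String 2: 'qHJ=Aw==' → invalid (bad char(s): ['=']; '=' in middle)
String 3: '/KrAGg==' → valid
String 4: 'zI/14Kf' → invalid (len=7 not mult of 4)
String 5: 'kcxx' → valid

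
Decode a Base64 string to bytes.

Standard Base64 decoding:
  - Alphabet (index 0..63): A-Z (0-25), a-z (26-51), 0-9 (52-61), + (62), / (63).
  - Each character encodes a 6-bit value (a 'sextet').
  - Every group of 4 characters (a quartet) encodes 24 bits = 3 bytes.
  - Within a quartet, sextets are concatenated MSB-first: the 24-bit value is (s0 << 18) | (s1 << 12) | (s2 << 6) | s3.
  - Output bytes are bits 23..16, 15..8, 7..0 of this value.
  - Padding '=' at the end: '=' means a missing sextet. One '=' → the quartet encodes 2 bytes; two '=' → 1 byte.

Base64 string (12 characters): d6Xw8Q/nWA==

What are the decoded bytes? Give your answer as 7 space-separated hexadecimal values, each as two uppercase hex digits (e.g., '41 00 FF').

After char 0 ('d'=29): chars_in_quartet=1 acc=0x1D bytes_emitted=0
After char 1 ('6'=58): chars_in_quartet=2 acc=0x77A bytes_emitted=0
After char 2 ('X'=23): chars_in_quartet=3 acc=0x1DE97 bytes_emitted=0
After char 3 ('w'=48): chars_in_quartet=4 acc=0x77A5F0 -> emit 77 A5 F0, reset; bytes_emitted=3
After char 4 ('8'=60): chars_in_quartet=1 acc=0x3C bytes_emitted=3
After char 5 ('Q'=16): chars_in_quartet=2 acc=0xF10 bytes_emitted=3
After char 6 ('/'=63): chars_in_quartet=3 acc=0x3C43F bytes_emitted=3
After char 7 ('n'=39): chars_in_quartet=4 acc=0xF10FE7 -> emit F1 0F E7, reset; bytes_emitted=6
After char 8 ('W'=22): chars_in_quartet=1 acc=0x16 bytes_emitted=6
After char 9 ('A'=0): chars_in_quartet=2 acc=0x580 bytes_emitted=6
Padding '==': partial quartet acc=0x580 -> emit 58; bytes_emitted=7

Answer: 77 A5 F0 F1 0F E7 58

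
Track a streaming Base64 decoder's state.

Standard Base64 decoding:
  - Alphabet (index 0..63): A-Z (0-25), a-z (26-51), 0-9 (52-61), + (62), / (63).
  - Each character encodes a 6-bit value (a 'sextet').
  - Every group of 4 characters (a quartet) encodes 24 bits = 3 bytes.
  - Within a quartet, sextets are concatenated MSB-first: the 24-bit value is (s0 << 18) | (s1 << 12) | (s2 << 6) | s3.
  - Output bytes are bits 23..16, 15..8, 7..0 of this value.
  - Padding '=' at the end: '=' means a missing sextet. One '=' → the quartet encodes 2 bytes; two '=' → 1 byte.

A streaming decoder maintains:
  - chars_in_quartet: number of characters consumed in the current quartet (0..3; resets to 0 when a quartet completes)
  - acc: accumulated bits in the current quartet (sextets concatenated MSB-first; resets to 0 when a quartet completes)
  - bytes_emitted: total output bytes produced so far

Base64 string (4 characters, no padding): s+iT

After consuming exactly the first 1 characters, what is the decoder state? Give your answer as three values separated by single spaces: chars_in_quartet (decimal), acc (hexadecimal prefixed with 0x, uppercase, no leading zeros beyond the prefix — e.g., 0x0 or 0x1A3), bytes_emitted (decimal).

Answer: 1 0x2C 0

Derivation:
After char 0 ('s'=44): chars_in_quartet=1 acc=0x2C bytes_emitted=0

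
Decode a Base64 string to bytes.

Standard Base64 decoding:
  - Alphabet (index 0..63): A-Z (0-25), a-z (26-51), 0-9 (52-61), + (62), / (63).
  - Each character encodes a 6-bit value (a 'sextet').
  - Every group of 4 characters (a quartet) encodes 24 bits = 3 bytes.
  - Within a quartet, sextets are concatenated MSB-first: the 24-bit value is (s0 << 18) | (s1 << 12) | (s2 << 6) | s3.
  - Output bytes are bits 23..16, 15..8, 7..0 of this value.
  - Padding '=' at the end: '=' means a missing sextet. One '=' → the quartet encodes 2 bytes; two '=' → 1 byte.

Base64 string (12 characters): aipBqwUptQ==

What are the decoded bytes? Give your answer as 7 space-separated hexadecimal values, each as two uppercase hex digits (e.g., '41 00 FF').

Answer: 6A 2A 41 AB 05 29 B5

Derivation:
After char 0 ('a'=26): chars_in_quartet=1 acc=0x1A bytes_emitted=0
After char 1 ('i'=34): chars_in_quartet=2 acc=0x6A2 bytes_emitted=0
After char 2 ('p'=41): chars_in_quartet=3 acc=0x1A8A9 bytes_emitted=0
After char 3 ('B'=1): chars_in_quartet=4 acc=0x6A2A41 -> emit 6A 2A 41, reset; bytes_emitted=3
After char 4 ('q'=42): chars_in_quartet=1 acc=0x2A bytes_emitted=3
After char 5 ('w'=48): chars_in_quartet=2 acc=0xAB0 bytes_emitted=3
After char 6 ('U'=20): chars_in_quartet=3 acc=0x2AC14 bytes_emitted=3
After char 7 ('p'=41): chars_in_quartet=4 acc=0xAB0529 -> emit AB 05 29, reset; bytes_emitted=6
After char 8 ('t'=45): chars_in_quartet=1 acc=0x2D bytes_emitted=6
After char 9 ('Q'=16): chars_in_quartet=2 acc=0xB50 bytes_emitted=6
Padding '==': partial quartet acc=0xB50 -> emit B5; bytes_emitted=7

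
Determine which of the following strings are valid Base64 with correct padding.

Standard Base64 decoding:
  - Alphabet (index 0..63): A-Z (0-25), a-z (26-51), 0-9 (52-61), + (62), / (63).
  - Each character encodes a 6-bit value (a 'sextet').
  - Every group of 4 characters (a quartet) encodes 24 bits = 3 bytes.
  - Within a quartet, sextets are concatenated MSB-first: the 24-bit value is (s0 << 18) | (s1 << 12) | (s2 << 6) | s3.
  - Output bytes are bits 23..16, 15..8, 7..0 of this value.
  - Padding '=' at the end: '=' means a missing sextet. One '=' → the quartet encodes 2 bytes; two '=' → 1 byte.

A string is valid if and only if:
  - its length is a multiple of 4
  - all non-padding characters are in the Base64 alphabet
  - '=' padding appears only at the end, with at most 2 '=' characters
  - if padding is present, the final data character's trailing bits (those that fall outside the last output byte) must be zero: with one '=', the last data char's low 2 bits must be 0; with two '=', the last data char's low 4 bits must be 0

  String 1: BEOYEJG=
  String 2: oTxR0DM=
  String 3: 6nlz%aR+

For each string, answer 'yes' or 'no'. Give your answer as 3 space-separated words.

Answer: no yes no

Derivation:
String 1: 'BEOYEJG=' → invalid (bad trailing bits)
String 2: 'oTxR0DM=' → valid
String 3: '6nlz%aR+' → invalid (bad char(s): ['%'])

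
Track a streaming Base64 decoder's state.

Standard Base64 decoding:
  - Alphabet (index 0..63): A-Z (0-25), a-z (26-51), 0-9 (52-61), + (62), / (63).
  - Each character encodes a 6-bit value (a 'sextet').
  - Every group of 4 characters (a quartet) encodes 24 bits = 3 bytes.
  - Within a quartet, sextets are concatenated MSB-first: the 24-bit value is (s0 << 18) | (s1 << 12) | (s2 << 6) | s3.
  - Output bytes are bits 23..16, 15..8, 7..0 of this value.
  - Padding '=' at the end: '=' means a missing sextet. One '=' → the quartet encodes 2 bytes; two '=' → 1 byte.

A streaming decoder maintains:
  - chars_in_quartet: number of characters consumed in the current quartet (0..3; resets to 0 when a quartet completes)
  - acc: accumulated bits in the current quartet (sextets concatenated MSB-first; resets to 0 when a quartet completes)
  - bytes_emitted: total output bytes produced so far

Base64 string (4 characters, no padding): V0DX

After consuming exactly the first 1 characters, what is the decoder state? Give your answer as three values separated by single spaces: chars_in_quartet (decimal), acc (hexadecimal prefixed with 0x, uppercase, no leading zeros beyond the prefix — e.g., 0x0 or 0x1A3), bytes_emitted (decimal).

Answer: 1 0x15 0

Derivation:
After char 0 ('V'=21): chars_in_quartet=1 acc=0x15 bytes_emitted=0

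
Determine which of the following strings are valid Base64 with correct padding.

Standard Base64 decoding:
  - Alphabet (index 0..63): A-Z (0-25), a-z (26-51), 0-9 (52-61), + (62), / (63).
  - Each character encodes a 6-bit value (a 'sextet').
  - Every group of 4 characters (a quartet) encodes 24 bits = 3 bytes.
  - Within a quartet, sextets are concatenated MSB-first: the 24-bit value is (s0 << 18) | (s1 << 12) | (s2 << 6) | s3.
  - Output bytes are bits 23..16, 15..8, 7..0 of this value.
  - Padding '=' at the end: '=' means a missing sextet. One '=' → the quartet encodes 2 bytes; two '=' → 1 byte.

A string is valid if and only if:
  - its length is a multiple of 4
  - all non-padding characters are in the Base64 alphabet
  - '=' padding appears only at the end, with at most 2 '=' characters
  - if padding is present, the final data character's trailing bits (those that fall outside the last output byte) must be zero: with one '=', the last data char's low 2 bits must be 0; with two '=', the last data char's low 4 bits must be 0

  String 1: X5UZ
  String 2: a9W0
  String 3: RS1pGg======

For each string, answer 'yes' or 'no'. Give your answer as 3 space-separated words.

Answer: yes yes no

Derivation:
String 1: 'X5UZ' → valid
String 2: 'a9W0' → valid
String 3: 'RS1pGg======' → invalid (6 pad chars (max 2))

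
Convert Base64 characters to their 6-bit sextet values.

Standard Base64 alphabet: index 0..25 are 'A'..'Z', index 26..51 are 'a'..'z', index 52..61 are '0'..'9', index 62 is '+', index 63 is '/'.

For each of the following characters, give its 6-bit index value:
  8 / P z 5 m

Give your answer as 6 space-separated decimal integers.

Answer: 60 63 15 51 57 38

Derivation:
'8': 0..9 range, 52 + ord('8') − ord('0') = 60
'/': index 63
'P': A..Z range, ord('P') − ord('A') = 15
'z': a..z range, 26 + ord('z') − ord('a') = 51
'5': 0..9 range, 52 + ord('5') − ord('0') = 57
'm': a..z range, 26 + ord('m') − ord('a') = 38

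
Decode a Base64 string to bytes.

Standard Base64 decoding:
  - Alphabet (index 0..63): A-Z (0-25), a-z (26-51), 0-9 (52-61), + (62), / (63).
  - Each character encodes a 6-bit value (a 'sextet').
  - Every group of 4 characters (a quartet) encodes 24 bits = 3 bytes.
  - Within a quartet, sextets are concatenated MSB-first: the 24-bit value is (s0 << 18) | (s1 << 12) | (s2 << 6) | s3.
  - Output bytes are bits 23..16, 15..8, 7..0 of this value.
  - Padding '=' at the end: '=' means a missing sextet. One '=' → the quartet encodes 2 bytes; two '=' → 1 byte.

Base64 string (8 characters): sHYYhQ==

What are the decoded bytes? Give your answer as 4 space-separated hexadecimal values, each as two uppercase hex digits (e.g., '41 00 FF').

Answer: B0 76 18 85

Derivation:
After char 0 ('s'=44): chars_in_quartet=1 acc=0x2C bytes_emitted=0
After char 1 ('H'=7): chars_in_quartet=2 acc=0xB07 bytes_emitted=0
After char 2 ('Y'=24): chars_in_quartet=3 acc=0x2C1D8 bytes_emitted=0
After char 3 ('Y'=24): chars_in_quartet=4 acc=0xB07618 -> emit B0 76 18, reset; bytes_emitted=3
After char 4 ('h'=33): chars_in_quartet=1 acc=0x21 bytes_emitted=3
After char 5 ('Q'=16): chars_in_quartet=2 acc=0x850 bytes_emitted=3
Padding '==': partial quartet acc=0x850 -> emit 85; bytes_emitted=4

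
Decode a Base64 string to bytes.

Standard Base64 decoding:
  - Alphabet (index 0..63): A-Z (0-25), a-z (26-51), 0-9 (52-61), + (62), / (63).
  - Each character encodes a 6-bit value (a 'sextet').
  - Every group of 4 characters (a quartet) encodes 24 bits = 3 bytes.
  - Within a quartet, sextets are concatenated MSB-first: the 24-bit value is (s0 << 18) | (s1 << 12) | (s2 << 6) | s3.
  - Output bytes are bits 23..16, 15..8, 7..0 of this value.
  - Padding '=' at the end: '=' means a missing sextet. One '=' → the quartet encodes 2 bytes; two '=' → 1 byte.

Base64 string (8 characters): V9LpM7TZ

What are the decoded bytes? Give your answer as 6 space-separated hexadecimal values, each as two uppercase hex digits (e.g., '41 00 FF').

After char 0 ('V'=21): chars_in_quartet=1 acc=0x15 bytes_emitted=0
After char 1 ('9'=61): chars_in_quartet=2 acc=0x57D bytes_emitted=0
After char 2 ('L'=11): chars_in_quartet=3 acc=0x15F4B bytes_emitted=0
After char 3 ('p'=41): chars_in_quartet=4 acc=0x57D2E9 -> emit 57 D2 E9, reset; bytes_emitted=3
After char 4 ('M'=12): chars_in_quartet=1 acc=0xC bytes_emitted=3
After char 5 ('7'=59): chars_in_quartet=2 acc=0x33B bytes_emitted=3
After char 6 ('T'=19): chars_in_quartet=3 acc=0xCED3 bytes_emitted=3
After char 7 ('Z'=25): chars_in_quartet=4 acc=0x33B4D9 -> emit 33 B4 D9, reset; bytes_emitted=6

Answer: 57 D2 E9 33 B4 D9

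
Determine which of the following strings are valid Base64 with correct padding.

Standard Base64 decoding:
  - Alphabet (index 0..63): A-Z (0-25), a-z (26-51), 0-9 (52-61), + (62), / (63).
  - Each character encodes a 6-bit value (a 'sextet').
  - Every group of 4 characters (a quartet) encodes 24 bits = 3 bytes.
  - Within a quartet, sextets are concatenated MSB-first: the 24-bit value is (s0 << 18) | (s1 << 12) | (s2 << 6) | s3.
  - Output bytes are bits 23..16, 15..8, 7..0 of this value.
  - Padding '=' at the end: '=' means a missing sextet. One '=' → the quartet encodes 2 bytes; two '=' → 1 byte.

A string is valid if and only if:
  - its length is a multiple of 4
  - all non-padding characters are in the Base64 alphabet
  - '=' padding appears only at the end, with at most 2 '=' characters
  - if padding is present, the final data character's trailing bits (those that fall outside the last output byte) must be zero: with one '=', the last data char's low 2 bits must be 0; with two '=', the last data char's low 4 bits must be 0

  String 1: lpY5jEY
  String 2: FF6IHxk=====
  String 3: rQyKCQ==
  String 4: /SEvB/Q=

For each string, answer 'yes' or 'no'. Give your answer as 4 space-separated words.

String 1: 'lpY5jEY' → invalid (len=7 not mult of 4)
String 2: 'FF6IHxk=====' → invalid (5 pad chars (max 2))
String 3: 'rQyKCQ==' → valid
String 4: '/SEvB/Q=' → valid

Answer: no no yes yes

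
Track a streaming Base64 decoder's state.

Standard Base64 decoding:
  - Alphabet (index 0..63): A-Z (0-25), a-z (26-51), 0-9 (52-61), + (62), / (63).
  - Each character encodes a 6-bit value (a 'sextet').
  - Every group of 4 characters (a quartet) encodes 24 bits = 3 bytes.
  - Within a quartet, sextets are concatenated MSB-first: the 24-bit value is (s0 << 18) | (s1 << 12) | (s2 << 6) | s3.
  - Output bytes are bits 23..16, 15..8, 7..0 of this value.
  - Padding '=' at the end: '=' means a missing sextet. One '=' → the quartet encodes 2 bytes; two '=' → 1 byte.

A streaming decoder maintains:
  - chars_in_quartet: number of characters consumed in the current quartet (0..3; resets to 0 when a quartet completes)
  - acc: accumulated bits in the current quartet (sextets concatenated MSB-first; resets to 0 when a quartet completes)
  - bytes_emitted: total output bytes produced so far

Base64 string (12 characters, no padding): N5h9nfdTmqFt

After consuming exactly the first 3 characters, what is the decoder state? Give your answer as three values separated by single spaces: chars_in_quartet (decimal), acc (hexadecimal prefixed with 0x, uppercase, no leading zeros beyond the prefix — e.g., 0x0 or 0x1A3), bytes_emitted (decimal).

Answer: 3 0xDE61 0

Derivation:
After char 0 ('N'=13): chars_in_quartet=1 acc=0xD bytes_emitted=0
After char 1 ('5'=57): chars_in_quartet=2 acc=0x379 bytes_emitted=0
After char 2 ('h'=33): chars_in_quartet=3 acc=0xDE61 bytes_emitted=0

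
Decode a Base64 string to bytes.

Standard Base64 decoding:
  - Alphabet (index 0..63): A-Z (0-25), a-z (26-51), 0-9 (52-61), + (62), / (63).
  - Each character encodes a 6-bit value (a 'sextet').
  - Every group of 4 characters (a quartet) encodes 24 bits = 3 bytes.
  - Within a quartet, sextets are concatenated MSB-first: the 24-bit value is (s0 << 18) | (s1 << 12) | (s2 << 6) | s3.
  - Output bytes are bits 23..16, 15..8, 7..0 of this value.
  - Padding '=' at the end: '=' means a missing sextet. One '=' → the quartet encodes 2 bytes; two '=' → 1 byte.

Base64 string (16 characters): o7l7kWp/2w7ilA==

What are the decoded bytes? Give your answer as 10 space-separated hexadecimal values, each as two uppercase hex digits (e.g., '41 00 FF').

Answer: A3 B9 7B 91 6A 7F DB 0E E2 94

Derivation:
After char 0 ('o'=40): chars_in_quartet=1 acc=0x28 bytes_emitted=0
After char 1 ('7'=59): chars_in_quartet=2 acc=0xA3B bytes_emitted=0
After char 2 ('l'=37): chars_in_quartet=3 acc=0x28EE5 bytes_emitted=0
After char 3 ('7'=59): chars_in_quartet=4 acc=0xA3B97B -> emit A3 B9 7B, reset; bytes_emitted=3
After char 4 ('k'=36): chars_in_quartet=1 acc=0x24 bytes_emitted=3
After char 5 ('W'=22): chars_in_quartet=2 acc=0x916 bytes_emitted=3
After char 6 ('p'=41): chars_in_quartet=3 acc=0x245A9 bytes_emitted=3
After char 7 ('/'=63): chars_in_quartet=4 acc=0x916A7F -> emit 91 6A 7F, reset; bytes_emitted=6
After char 8 ('2'=54): chars_in_quartet=1 acc=0x36 bytes_emitted=6
After char 9 ('w'=48): chars_in_quartet=2 acc=0xDB0 bytes_emitted=6
After char 10 ('7'=59): chars_in_quartet=3 acc=0x36C3B bytes_emitted=6
After char 11 ('i'=34): chars_in_quartet=4 acc=0xDB0EE2 -> emit DB 0E E2, reset; bytes_emitted=9
After char 12 ('l'=37): chars_in_quartet=1 acc=0x25 bytes_emitted=9
After char 13 ('A'=0): chars_in_quartet=2 acc=0x940 bytes_emitted=9
Padding '==': partial quartet acc=0x940 -> emit 94; bytes_emitted=10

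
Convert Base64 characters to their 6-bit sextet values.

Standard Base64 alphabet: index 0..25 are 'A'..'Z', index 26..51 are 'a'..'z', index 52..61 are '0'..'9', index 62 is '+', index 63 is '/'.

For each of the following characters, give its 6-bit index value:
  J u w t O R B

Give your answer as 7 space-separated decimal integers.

'J': A..Z range, ord('J') − ord('A') = 9
'u': a..z range, 26 + ord('u') − ord('a') = 46
'w': a..z range, 26 + ord('w') − ord('a') = 48
't': a..z range, 26 + ord('t') − ord('a') = 45
'O': A..Z range, ord('O') − ord('A') = 14
'R': A..Z range, ord('R') − ord('A') = 17
'B': A..Z range, ord('B') − ord('A') = 1

Answer: 9 46 48 45 14 17 1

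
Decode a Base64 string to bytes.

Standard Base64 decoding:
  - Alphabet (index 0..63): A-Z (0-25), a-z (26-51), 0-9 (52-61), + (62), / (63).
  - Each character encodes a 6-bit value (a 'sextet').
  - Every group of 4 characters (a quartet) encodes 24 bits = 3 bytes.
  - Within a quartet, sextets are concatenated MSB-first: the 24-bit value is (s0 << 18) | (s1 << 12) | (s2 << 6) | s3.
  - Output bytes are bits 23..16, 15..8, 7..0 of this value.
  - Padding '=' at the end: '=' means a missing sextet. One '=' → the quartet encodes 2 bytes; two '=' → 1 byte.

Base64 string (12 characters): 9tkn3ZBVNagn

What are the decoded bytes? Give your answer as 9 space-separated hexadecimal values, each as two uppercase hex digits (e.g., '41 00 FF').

After char 0 ('9'=61): chars_in_quartet=1 acc=0x3D bytes_emitted=0
After char 1 ('t'=45): chars_in_quartet=2 acc=0xF6D bytes_emitted=0
After char 2 ('k'=36): chars_in_quartet=3 acc=0x3DB64 bytes_emitted=0
After char 3 ('n'=39): chars_in_quartet=4 acc=0xF6D927 -> emit F6 D9 27, reset; bytes_emitted=3
After char 4 ('3'=55): chars_in_quartet=1 acc=0x37 bytes_emitted=3
After char 5 ('Z'=25): chars_in_quartet=2 acc=0xDD9 bytes_emitted=3
After char 6 ('B'=1): chars_in_quartet=3 acc=0x37641 bytes_emitted=3
After char 7 ('V'=21): chars_in_quartet=4 acc=0xDD9055 -> emit DD 90 55, reset; bytes_emitted=6
After char 8 ('N'=13): chars_in_quartet=1 acc=0xD bytes_emitted=6
After char 9 ('a'=26): chars_in_quartet=2 acc=0x35A bytes_emitted=6
After char 10 ('g'=32): chars_in_quartet=3 acc=0xD6A0 bytes_emitted=6
After char 11 ('n'=39): chars_in_quartet=4 acc=0x35A827 -> emit 35 A8 27, reset; bytes_emitted=9

Answer: F6 D9 27 DD 90 55 35 A8 27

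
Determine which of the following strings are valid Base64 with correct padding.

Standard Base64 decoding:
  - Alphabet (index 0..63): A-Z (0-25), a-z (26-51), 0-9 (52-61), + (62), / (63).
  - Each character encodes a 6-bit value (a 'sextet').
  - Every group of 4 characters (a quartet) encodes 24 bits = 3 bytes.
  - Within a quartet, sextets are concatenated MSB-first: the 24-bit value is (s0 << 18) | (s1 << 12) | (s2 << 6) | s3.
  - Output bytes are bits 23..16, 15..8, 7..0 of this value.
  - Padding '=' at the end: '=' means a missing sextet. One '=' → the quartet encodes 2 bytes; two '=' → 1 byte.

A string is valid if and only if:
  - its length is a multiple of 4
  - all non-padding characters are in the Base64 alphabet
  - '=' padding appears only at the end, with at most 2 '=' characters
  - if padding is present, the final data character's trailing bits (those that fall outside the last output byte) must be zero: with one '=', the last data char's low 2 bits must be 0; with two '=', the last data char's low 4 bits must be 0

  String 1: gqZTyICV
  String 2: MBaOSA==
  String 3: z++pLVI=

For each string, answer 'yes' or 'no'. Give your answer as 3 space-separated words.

String 1: 'gqZTyICV' → valid
String 2: 'MBaOSA==' → valid
String 3: 'z++pLVI=' → valid

Answer: yes yes yes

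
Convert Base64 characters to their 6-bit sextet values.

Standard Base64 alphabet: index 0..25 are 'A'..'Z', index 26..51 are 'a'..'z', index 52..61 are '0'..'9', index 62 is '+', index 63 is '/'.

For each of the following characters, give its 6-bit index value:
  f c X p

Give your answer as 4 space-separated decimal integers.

'f': a..z range, 26 + ord('f') − ord('a') = 31
'c': a..z range, 26 + ord('c') − ord('a') = 28
'X': A..Z range, ord('X') − ord('A') = 23
'p': a..z range, 26 + ord('p') − ord('a') = 41

Answer: 31 28 23 41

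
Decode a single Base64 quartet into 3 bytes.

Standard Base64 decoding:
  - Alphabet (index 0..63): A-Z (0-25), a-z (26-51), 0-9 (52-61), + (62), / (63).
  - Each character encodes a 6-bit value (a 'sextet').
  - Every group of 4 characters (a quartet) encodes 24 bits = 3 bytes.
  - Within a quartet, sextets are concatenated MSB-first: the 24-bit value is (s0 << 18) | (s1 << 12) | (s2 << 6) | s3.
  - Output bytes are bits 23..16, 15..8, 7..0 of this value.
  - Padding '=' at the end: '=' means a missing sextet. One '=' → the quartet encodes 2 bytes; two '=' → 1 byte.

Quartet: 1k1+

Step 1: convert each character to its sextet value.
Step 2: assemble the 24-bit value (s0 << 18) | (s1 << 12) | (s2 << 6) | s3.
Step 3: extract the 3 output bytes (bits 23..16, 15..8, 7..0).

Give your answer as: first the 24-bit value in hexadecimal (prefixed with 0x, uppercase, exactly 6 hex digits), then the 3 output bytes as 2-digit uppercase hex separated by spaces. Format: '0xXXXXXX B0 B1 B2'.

Sextets: 1=53, k=36, 1=53, +=62
24-bit: (53<<18) | (36<<12) | (53<<6) | 62
      = 0xD40000 | 0x024000 | 0x000D40 | 0x00003E
      = 0xD64D7E
Bytes: (v>>16)&0xFF=D6, (v>>8)&0xFF=4D, v&0xFF=7E

Answer: 0xD64D7E D6 4D 7E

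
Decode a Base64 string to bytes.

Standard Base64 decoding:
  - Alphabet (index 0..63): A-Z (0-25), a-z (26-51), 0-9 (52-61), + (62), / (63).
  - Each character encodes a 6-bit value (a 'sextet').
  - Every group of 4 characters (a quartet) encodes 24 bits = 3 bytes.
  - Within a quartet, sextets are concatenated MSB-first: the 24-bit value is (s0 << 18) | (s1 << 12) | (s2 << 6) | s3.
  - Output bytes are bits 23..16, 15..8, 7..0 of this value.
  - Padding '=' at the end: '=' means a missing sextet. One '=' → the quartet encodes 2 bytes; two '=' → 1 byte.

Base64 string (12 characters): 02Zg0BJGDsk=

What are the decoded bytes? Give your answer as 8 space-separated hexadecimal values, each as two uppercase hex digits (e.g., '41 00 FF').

After char 0 ('0'=52): chars_in_quartet=1 acc=0x34 bytes_emitted=0
After char 1 ('2'=54): chars_in_quartet=2 acc=0xD36 bytes_emitted=0
After char 2 ('Z'=25): chars_in_quartet=3 acc=0x34D99 bytes_emitted=0
After char 3 ('g'=32): chars_in_quartet=4 acc=0xD36660 -> emit D3 66 60, reset; bytes_emitted=3
After char 4 ('0'=52): chars_in_quartet=1 acc=0x34 bytes_emitted=3
After char 5 ('B'=1): chars_in_quartet=2 acc=0xD01 bytes_emitted=3
After char 6 ('J'=9): chars_in_quartet=3 acc=0x34049 bytes_emitted=3
After char 7 ('G'=6): chars_in_quartet=4 acc=0xD01246 -> emit D0 12 46, reset; bytes_emitted=6
After char 8 ('D'=3): chars_in_quartet=1 acc=0x3 bytes_emitted=6
After char 9 ('s'=44): chars_in_quartet=2 acc=0xEC bytes_emitted=6
After char 10 ('k'=36): chars_in_quartet=3 acc=0x3B24 bytes_emitted=6
Padding '=': partial quartet acc=0x3B24 -> emit 0E C9; bytes_emitted=8

Answer: D3 66 60 D0 12 46 0E C9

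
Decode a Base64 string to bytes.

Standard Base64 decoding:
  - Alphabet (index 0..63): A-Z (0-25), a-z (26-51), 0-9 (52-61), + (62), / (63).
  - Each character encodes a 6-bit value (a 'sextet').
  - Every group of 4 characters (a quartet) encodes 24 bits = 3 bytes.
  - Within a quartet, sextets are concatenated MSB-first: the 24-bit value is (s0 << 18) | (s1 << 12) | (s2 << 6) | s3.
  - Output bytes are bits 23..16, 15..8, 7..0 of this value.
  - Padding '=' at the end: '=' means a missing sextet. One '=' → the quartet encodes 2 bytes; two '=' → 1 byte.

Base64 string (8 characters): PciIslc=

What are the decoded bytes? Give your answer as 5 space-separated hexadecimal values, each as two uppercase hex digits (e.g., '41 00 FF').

Answer: 3D C8 88 B2 57

Derivation:
After char 0 ('P'=15): chars_in_quartet=1 acc=0xF bytes_emitted=0
After char 1 ('c'=28): chars_in_quartet=2 acc=0x3DC bytes_emitted=0
After char 2 ('i'=34): chars_in_quartet=3 acc=0xF722 bytes_emitted=0
After char 3 ('I'=8): chars_in_quartet=4 acc=0x3DC888 -> emit 3D C8 88, reset; bytes_emitted=3
After char 4 ('s'=44): chars_in_quartet=1 acc=0x2C bytes_emitted=3
After char 5 ('l'=37): chars_in_quartet=2 acc=0xB25 bytes_emitted=3
After char 6 ('c'=28): chars_in_quartet=3 acc=0x2C95C bytes_emitted=3
Padding '=': partial quartet acc=0x2C95C -> emit B2 57; bytes_emitted=5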